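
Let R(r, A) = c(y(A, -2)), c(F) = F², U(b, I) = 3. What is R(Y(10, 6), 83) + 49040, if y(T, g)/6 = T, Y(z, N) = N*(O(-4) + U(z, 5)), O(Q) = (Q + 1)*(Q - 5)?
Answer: 297044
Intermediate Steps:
O(Q) = (1 + Q)*(-5 + Q)
Y(z, N) = 30*N (Y(z, N) = N*((-5 + (-4)² - 4*(-4)) + 3) = N*((-5 + 16 + 16) + 3) = N*(27 + 3) = N*30 = 30*N)
y(T, g) = 6*T
R(r, A) = 36*A² (R(r, A) = (6*A)² = 36*A²)
R(Y(10, 6), 83) + 49040 = 36*83² + 49040 = 36*6889 + 49040 = 248004 + 49040 = 297044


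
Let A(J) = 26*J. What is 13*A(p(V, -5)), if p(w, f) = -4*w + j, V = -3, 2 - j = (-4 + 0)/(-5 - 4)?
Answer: 41236/9 ≈ 4581.8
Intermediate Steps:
j = 14/9 (j = 2 - (-4 + 0)/(-5 - 4) = 2 - (-4)/(-9) = 2 - (-4)*(-1)/9 = 2 - 1*4/9 = 2 - 4/9 = 14/9 ≈ 1.5556)
p(w, f) = 14/9 - 4*w (p(w, f) = -4*w + 14/9 = 14/9 - 4*w)
13*A(p(V, -5)) = 13*(26*(14/9 - 4*(-3))) = 13*(26*(14/9 + 12)) = 13*(26*(122/9)) = 13*(3172/9) = 41236/9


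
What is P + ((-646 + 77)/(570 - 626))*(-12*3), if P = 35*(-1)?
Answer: -5611/14 ≈ -400.79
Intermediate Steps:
P = -35
P + ((-646 + 77)/(570 - 626))*(-12*3) = -35 + ((-646 + 77)/(570 - 626))*(-12*3) = -35 - 569/(-56)*(-36) = -35 - 569*(-1/56)*(-36) = -35 + (569/56)*(-36) = -35 - 5121/14 = -5611/14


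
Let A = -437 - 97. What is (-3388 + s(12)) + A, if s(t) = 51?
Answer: -3871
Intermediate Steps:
A = -534
(-3388 + s(12)) + A = (-3388 + 51) - 534 = -3337 - 534 = -3871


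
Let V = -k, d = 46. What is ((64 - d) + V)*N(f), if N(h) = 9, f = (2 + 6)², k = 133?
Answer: -1035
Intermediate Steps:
f = 64 (f = 8² = 64)
V = -133 (V = -1*133 = -133)
((64 - d) + V)*N(f) = ((64 - 1*46) - 133)*9 = ((64 - 46) - 133)*9 = (18 - 133)*9 = -115*9 = -1035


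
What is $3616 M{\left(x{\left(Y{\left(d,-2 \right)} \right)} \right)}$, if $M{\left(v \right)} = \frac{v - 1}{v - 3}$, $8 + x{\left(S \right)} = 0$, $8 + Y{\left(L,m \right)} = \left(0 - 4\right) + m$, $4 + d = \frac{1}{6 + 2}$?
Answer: $\frac{32544}{11} \approx 2958.5$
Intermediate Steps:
$d = - \frac{31}{8}$ ($d = -4 + \frac{1}{6 + 2} = -4 + \frac{1}{8} = - \frac{31}{8} \approx -3.875$)
$Y{\left(L,m \right)} = -12 + m$ ($Y{\left(L,m \right)} = -8 + \left(\left(0 - 4\right) + m\right) = -8 + \left(-4 + m\right) = -12 + m$)
$x{\left(S \right)} = -8$ ($x{\left(S \right)} = -8 + 0 = -8$)
$M{\left(v \right)} = \frac{-1 + v}{-3 + v}$
$3616 M{\left(x{\left(Y{\left(d,-2 \right)} \right)} \right)} = 3616 \frac{-1 - 8}{-3 - 8} = 3616 \frac{1}{-11} \left(-9\right) = 3616 \left(\left(- \frac{1}{11}\right) \left(-9\right)\right) = 3616 \cdot \frac{9}{11} = \frac{32544}{11}$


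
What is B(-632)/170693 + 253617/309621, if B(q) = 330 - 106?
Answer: 1111794915/1355131727 ≈ 0.82043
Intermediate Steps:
B(q) = 224
B(-632)/170693 + 253617/309621 = 224/170693 + 253617/309621 = 224*(1/170693) + 253617*(1/309621) = 224/170693 + 6503/7939 = 1111794915/1355131727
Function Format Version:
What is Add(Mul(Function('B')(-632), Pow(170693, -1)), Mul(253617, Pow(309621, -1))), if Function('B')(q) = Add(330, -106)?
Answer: Rational(1111794915, 1355131727) ≈ 0.82043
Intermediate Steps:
Function('B')(q) = 224
Add(Mul(Function('B')(-632), Pow(170693, -1)), Mul(253617, Pow(309621, -1))) = Add(Mul(224, Pow(170693, -1)), Mul(253617, Pow(309621, -1))) = Add(Mul(224, Rational(1, 170693)), Mul(253617, Rational(1, 309621))) = Add(Rational(224, 170693), Rational(6503, 7939)) = Rational(1111794915, 1355131727)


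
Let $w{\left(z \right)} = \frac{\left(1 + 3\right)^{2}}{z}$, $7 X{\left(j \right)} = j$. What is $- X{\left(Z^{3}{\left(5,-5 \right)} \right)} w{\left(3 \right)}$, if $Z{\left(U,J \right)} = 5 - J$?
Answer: $- \frac{16000}{21} \approx -761.9$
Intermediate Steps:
$X{\left(j \right)} = \frac{j}{7}$
$w{\left(z \right)} = \frac{16}{z}$ ($w{\left(z \right)} = \frac{4^{2}}{z} = \frac{16}{z}$)
$- X{\left(Z^{3}{\left(5,-5 \right)} \right)} w{\left(3 \right)} = - \frac{\left(5 - -5\right)^{3}}{7} \cdot \frac{16}{3} = - \frac{\left(5 + 5\right)^{3}}{7} \cdot 16 \cdot \frac{1}{3} = - \frac{10^{3}}{7} \cdot \frac{16}{3} = - \frac{1000}{7} \cdot \frac{16}{3} = \left(-1\right) \frac{1000}{7} \cdot \frac{16}{3} = \left(- \frac{1000}{7}\right) \frac{16}{3} = - \frac{16000}{21}$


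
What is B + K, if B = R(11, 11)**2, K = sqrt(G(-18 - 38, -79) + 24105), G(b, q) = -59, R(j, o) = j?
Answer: 121 + sqrt(24046) ≈ 276.07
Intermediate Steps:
K = sqrt(24046) (K = sqrt(-59 + 24105) = sqrt(24046) ≈ 155.07)
B = 121 (B = 11**2 = 121)
B + K = 121 + sqrt(24046)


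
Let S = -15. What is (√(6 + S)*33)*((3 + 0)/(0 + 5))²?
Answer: 891*I/25 ≈ 35.64*I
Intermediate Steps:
(√(6 + S)*33)*((3 + 0)/(0 + 5))² = (√(6 - 15)*33)*((3 + 0)/(0 + 5))² = (√(-9)*33)*(3/5)² = ((3*I)*33)*(3*(⅕))² = (99*I)*(⅗)² = (99*I)*(9/25) = 891*I/25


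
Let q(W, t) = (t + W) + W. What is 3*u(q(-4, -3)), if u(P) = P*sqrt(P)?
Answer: -33*I*sqrt(11) ≈ -109.45*I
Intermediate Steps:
q(W, t) = t + 2*W (q(W, t) = (W + t) + W = t + 2*W)
u(P) = P**(3/2)
3*u(q(-4, -3)) = 3*(-3 + 2*(-4))**(3/2) = 3*(-3 - 8)**(3/2) = 3*(-11)**(3/2) = 3*(-11*I*sqrt(11)) = -33*I*sqrt(11)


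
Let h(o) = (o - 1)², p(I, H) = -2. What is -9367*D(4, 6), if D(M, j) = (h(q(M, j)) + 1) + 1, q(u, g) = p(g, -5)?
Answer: -103037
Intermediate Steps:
q(u, g) = -2
h(o) = (-1 + o)²
D(M, j) = 11 (D(M, j) = ((-1 - 2)² + 1) + 1 = ((-3)² + 1) + 1 = (9 + 1) + 1 = 10 + 1 = 11)
-9367*D(4, 6) = -9367*11 = -103037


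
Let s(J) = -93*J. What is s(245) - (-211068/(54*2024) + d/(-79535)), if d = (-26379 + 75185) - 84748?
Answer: -500136100937/21951660 ≈ -22784.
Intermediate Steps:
d = -35942 (d = 48806 - 84748 = -35942)
s(245) - (-211068/(54*2024) + d/(-79535)) = -93*245 - (-211068/(54*2024) - 35942/(-79535)) = -22785 - (-211068/109296 - 35942*(-1/79535)) = -22785 - (-211068*1/109296 + 35942/79535) = -22785 - (-533/276 + 35942/79535) = -22785 - 1*(-32472163/21951660) = -22785 + 32472163/21951660 = -500136100937/21951660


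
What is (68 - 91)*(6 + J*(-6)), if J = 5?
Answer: 552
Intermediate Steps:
(68 - 91)*(6 + J*(-6)) = (68 - 91)*(6 + 5*(-6)) = -23*(6 - 30) = -23*(-24) = 552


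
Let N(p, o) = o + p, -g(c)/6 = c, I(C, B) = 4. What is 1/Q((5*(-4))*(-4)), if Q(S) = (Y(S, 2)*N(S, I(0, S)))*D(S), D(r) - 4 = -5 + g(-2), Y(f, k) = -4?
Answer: -1/3696 ≈ -0.00027056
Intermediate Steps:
g(c) = -6*c
D(r) = 11 (D(r) = 4 + (-5 - 6*(-2)) = 4 + (-5 + 12) = 4 + 7 = 11)
Q(S) = -176 - 44*S (Q(S) = -4*(4 + S)*11 = (-16 - 4*S)*11 = -176 - 44*S)
1/Q((5*(-4))*(-4)) = 1/(-176 - 44*5*(-4)*(-4)) = 1/(-176 - (-880)*(-4)) = 1/(-176 - 44*80) = 1/(-176 - 3520) = 1/(-3696) = -1/3696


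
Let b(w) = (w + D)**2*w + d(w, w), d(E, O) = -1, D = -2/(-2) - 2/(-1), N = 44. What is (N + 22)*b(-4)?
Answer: -330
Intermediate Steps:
D = 3 (D = -2*(-1/2) - 2*(-1) = 1 + 2 = 3)
b(w) = -1 + w*(3 + w)**2 (b(w) = (w + 3)**2*w - 1 = (3 + w)**2*w - 1 = w*(3 + w)**2 - 1 = -1 + w*(3 + w)**2)
(N + 22)*b(-4) = (44 + 22)*(-1 - 4*(3 - 4)**2) = 66*(-1 - 4*(-1)**2) = 66*(-1 - 4*1) = 66*(-1 - 4) = 66*(-5) = -330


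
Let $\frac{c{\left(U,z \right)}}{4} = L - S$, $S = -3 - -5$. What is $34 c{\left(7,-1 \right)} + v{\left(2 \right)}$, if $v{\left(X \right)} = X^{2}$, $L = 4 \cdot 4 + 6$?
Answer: $2724$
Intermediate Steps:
$S = 2$ ($S = -3 + 5 = 2$)
$L = 22$ ($L = 16 + 6 = 22$)
$c{\left(U,z \right)} = 80$ ($c{\left(U,z \right)} = 4 \left(22 - 2\right) = 4 \cdot 20 = 80$)
$34 c{\left(7,-1 \right)} + v{\left(2 \right)} = 34 \cdot 80 + 2^{2} = 2720 + 4 = 2724$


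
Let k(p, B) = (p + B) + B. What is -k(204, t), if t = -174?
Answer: 144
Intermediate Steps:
k(p, B) = p + 2*B (k(p, B) = (B + p) + B = p + 2*B)
-k(204, t) = -(204 + 2*(-174)) = -(204 - 348) = -1*(-144) = 144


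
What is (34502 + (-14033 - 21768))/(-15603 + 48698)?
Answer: -1299/33095 ≈ -0.039251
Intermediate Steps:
(34502 + (-14033 - 21768))/(-15603 + 48698) = (34502 - 35801)/33095 = -1299*1/33095 = -1299/33095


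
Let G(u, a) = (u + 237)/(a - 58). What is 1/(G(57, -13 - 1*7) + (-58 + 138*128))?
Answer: 13/228829 ≈ 5.6811e-5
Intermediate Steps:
G(u, a) = (237 + u)/(-58 + a)
1/(G(57, -13 - 1*7) + (-58 + 138*128)) = 1/((237 + 57)/(-58 + (-13 - 1*7)) + (-58 + 138*128)) = 1/(294/(-58 + (-13 - 7)) + (-58 + 17664)) = 1/(294/(-58 - 20) + 17606) = 1/(294/(-78) + 17606) = 1/(-1/78*294 + 17606) = 1/(-49/13 + 17606) = 1/(228829/13) = 13/228829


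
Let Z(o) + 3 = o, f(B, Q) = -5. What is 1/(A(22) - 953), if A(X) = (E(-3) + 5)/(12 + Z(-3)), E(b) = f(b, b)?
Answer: -1/953 ≈ -0.0010493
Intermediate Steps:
E(b) = -5
Z(o) = -3 + o
A(X) = 0 (A(X) = (-5 + 5)/(12 + (-3 - 3)) = 0/(12 - 6) = 0/6 = 0*(⅙) = 0)
1/(A(22) - 953) = 1/(0 - 953) = 1/(-953) = -1/953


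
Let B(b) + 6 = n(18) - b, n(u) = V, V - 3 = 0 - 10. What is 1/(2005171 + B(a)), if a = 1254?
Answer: 1/2003904 ≈ 4.9903e-7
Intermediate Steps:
V = -7 (V = 3 + (0 - 10) = 3 - 10 = -7)
n(u) = -7
B(b) = -13 - b (B(b) = -6 + (-7 - b) = -13 - b)
1/(2005171 + B(a)) = 1/(2005171 + (-13 - 1*1254)) = 1/(2005171 + (-13 - 1254)) = 1/(2005171 - 1267) = 1/2003904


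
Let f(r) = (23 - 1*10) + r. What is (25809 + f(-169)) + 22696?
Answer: 48349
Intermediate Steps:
f(r) = 13 + r (f(r) = (23 - 10) + r = 13 + r)
(25809 + f(-169)) + 22696 = (25809 + (13 - 169)) + 22696 = (25809 - 156) + 22696 = 25653 + 22696 = 48349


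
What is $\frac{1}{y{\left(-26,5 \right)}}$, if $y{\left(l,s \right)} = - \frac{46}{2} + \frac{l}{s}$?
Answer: $- \frac{5}{141} \approx -0.035461$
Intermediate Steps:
$y{\left(l,s \right)} = -23 + \frac{l}{s}$ ($y{\left(l,s \right)} = \left(-46\right) \frac{1}{2} + \frac{l}{s} = -23 + \frac{l}{s}$)
$\frac{1}{y{\left(-26,5 \right)}} = \frac{1}{-23 - \frac{26}{5}} = \frac{1}{- \frac{141}{5}} = - \frac{5}{141}$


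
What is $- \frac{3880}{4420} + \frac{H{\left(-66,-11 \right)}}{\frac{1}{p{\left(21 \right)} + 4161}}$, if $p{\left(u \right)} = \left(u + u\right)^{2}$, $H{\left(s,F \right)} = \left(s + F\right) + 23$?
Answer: $- \frac{70709144}{221} \approx -3.1995 \cdot 10^{5}$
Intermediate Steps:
$H{\left(s,F \right)} = 23 + F + s$ ($H{\left(s,F \right)} = \left(F + s\right) + 23 = 23 + F + s$)
$p{\left(u \right)} = 4 u^{2}$ ($p{\left(u \right)} = \left(2 u\right)^{2} = 4 u^{2}$)
$- \frac{3880}{4420} + \frac{H{\left(-66,-11 \right)}}{\frac{1}{p{\left(21 \right)} + 4161}} = - \frac{3880}{4420} + \frac{23 - 11 - 66}{\frac{1}{4 \cdot 21^{2} + 4161}} = \left(-3880\right) \frac{1}{4420} - \frac{54}{\frac{1}{4 \cdot 441 + 4161}} = - \frac{194}{221} - \frac{54}{\frac{1}{1764 + 4161}} = - \frac{194}{221} - \frac{54}{\frac{1}{5925}} = - \frac{194}{221} - 54 \frac{1}{\frac{1}{5925}} = - \frac{194}{221} - 319950 = - \frac{70709144}{221}$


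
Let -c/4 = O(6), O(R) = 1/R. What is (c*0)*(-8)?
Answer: 0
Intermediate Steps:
c = -⅔ (c = -4/6 = -4*⅙ = -⅔ ≈ -0.66667)
(c*0)*(-8) = -⅔*0*(-8) = 0*(-8) = 0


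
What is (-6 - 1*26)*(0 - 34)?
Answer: 1088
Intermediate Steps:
(-6 - 1*26)*(0 - 34) = (-6 - 26)*(-34) = -32*(-34) = 1088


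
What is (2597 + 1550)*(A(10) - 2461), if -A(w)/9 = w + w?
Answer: -10952227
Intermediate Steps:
A(w) = -18*w (A(w) = -9*(w + w) = -18*w)
(2597 + 1550)*(A(10) - 2461) = (2597 + 1550)*(-18*10 - 2461) = 4147*(-180 - 2461) = 4147*(-2641) = -10952227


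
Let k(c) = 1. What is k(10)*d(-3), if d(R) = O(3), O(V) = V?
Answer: 3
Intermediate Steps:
d(R) = 3
k(10)*d(-3) = 1*3 = 3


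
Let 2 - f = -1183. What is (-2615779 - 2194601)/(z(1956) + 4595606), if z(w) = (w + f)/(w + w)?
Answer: -6272735520/5992671271 ≈ -1.0467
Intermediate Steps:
f = 1185 (f = 2 - 1*(-1183) = 2 + 1183 = 1185)
z(w) = (1185 + w)/(2*w) (z(w) = (w + 1185)/(w + w) = (1185 + w)/((2*w)) = (1185 + w)*(1/(2*w)) = (1185 + w)/(2*w))
(-2615779 - 2194601)/(z(1956) + 4595606) = (-2615779 - 2194601)/((½)*(1185 + 1956)/1956 + 4595606) = -4810380/((½)*(1/1956)*3141 + 4595606) = -4810380/(1047/1304 + 4595606) = -4810380/5992671271/1304 = -4810380*1304/5992671271 = -6272735520/5992671271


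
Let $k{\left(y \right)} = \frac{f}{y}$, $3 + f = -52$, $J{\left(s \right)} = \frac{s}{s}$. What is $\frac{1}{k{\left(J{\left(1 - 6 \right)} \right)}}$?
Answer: $- \frac{1}{55} \approx -0.018182$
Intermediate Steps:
$J{\left(s \right)} = 1$
$f = -55$ ($f = -3 - 52 = -55$)
$k{\left(y \right)} = - \frac{55}{y}$
$\frac{1}{k{\left(J{\left(1 - 6 \right)} \right)}} = \frac{1}{\left(-55\right) 1^{-1}} = \frac{1}{\left(-55\right) 1} = \frac{1}{-55} = - \frac{1}{55}$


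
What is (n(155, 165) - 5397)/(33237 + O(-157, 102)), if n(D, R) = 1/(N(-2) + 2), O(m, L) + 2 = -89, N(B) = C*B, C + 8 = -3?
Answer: -129527/795504 ≈ -0.16282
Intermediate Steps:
C = -11 (C = -8 - 3 = -11)
N(B) = -11*B
O(m, L) = -91 (O(m, L) = -2 - 89 = -91)
n(D, R) = 1/24 (n(D, R) = 1/(-11*(-2) + 2) = 1/(22 + 2) = 1/24)
(n(155, 165) - 5397)/(33237 + O(-157, 102)) = (1/24 - 5397)/(33237 - 91) = -129527/24/33146 = -129527/24*1/33146 = -129527/795504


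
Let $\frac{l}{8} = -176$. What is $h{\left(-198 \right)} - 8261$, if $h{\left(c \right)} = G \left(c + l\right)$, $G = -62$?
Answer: $91311$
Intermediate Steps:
$l = -1408$ ($l = 8 \left(-176\right) = -1408$)
$h{\left(c \right)} = 87296 - 62 c$ ($h{\left(c \right)} = - 62 \left(c - 1408\right) = - 62 \left(-1408 + c\right) = 87296 - 62 c$)
$h{\left(-198 \right)} - 8261 = \left(87296 - -12276\right) - 8261 = \left(87296 + 12276\right) - 8261 = 99572 - 8261 = 91311$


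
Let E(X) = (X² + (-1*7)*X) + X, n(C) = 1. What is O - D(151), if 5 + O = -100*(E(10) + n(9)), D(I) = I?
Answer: -4256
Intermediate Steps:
E(X) = X² - 6*X (E(X) = (X² - 7*X) + X = X² - 6*X)
O = -4105 (O = -5 - 100*(10*(-6 + 10) + 1) = -5 - 100*(10*4 + 1) = -5 - 100*(40 + 1) = -5 - 100*41 = -5 - 4100 = -4105)
O - D(151) = -4105 - 1*151 = -4105 - 151 = -4256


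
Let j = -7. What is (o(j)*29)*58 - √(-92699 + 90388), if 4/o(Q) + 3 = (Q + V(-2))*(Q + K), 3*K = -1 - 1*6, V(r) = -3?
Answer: 20184/271 - I*√2311 ≈ 74.48 - 48.073*I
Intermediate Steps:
K = -7/3 (K = (-1 - 1*6)/3 = (-1 - 6)/3 = (⅓)*(-7) = -7/3 ≈ -2.3333)
o(Q) = 4/(-3 + (-3 + Q)*(-7/3 + Q)) (o(Q) = 4/(-3 + (Q - 3)*(Q - 7/3)) = 4/(-3 + (-3 + Q)*(-7/3 + Q)))
(o(j)*29)*58 - √(-92699 + 90388) = ((12/(12 - 16*(-7) + 3*(-7)²))*29)*58 - √(-92699 + 90388) = ((12/(12 + 112 + 3*49))*29)*58 - √(-2311) = ((12/(12 + 112 + 147))*29)*58 - I*√2311 = ((12/271)*29)*58 - I*√2311 = (348/271)*58 - I*√2311 = 20184/271 - I*√2311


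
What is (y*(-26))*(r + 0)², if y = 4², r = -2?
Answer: -1664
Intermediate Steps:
y = 16
(y*(-26))*(r + 0)² = (16*(-26))*(-2 + 0)² = -416*(-2)² = -416*4 = -1664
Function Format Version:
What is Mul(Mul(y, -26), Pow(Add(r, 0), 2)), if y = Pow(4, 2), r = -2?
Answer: -1664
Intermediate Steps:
y = 16
Mul(Mul(y, -26), Pow(Add(r, 0), 2)) = Mul(Mul(16, -26), Pow(Add(-2, 0), 2)) = Mul(-416, Pow(-2, 2)) = Mul(-416, 4) = -1664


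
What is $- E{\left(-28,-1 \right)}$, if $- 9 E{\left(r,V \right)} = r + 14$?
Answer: $- \frac{14}{9} \approx -1.5556$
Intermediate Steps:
$E{\left(r,V \right)} = - \frac{14}{9} - \frac{r}{9}$ ($E{\left(r,V \right)} = - \frac{r + 14}{9} = - \frac{14 + r}{9} = - \frac{14}{9} - \frac{r}{9}$)
$- E{\left(-28,-1 \right)} = - (- \frac{14}{9} - - \frac{28}{9}) = - (- \frac{14}{9} + \frac{28}{9}) = \left(-1\right) \frac{14}{9} = - \frac{14}{9}$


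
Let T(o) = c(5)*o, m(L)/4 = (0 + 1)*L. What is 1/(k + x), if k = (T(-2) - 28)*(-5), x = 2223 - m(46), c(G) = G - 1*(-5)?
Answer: 1/2279 ≈ 0.00043879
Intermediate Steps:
c(G) = 5 + G (c(G) = G + 5 = 5 + G)
m(L) = 4*L (m(L) = 4*((0 + 1)*L) = 4*(1*L) = 4*L)
x = 2039 (x = 2223 - 4*46 = 2223 - 1*184 = 2223 - 184 = 2039)
T(o) = 10*o (T(o) = (5 + 5)*o = 10*o)
k = 240 (k = (10*(-2) - 28)*(-5) = (-20 - 28)*(-5) = -48*(-5) = 240)
1/(k + x) = 1/(240 + 2039) = 1/2279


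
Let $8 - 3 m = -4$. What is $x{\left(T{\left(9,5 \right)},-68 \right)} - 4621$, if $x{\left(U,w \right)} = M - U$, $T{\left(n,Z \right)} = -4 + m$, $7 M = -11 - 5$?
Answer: $- \frac{32363}{7} \approx -4623.3$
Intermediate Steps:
$m = 4$ ($m = \frac{8}{3} - - \frac{4}{3} = \frac{8}{3} + \frac{4}{3} = 4$)
$M = - \frac{16}{7}$ ($M = \frac{-11 - 5}{7} = \frac{1}{7} \left(-16\right) = - \frac{16}{7} \approx -2.2857$)
$T{\left(n,Z \right)} = 0$ ($T{\left(n,Z \right)} = -4 + 4 = 0$)
$x{\left(U,w \right)} = - \frac{16}{7} - U$
$x{\left(T{\left(9,5 \right)},-68 \right)} - 4621 = \left(- \frac{16}{7} - 0\right) - 4621 = \left(- \frac{16}{7} + 0\right) - 4621 = - \frac{16}{7} - 4621 = - \frac{32363}{7}$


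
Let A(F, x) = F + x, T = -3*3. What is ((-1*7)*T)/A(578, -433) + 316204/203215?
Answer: 2346085/1178647 ≈ 1.9905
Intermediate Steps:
T = -9
((-1*7)*T)/A(578, -433) + 316204/203215 = (-1*7*(-9))/(578 - 433) + 316204/203215 = -7*(-9)/145 + 316204*(1/203215) = 63*(1/145) + 316204/203215 = 63/145 + 316204/203215 = 2346085/1178647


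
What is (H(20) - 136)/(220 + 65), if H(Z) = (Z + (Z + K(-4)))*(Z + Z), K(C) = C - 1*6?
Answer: 56/15 ≈ 3.7333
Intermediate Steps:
K(C) = -6 + C (K(C) = C - 6 = -6 + C)
H(Z) = 2*Z*(-10 + 2*Z) (H(Z) = (Z + (Z + (-6 - 4)))*(Z + Z) = (Z + (Z - 10))*(2*Z) = (Z + (-10 + Z))*(2*Z) = (-10 + 2*Z)*(2*Z) = 2*Z*(-10 + 2*Z))
(H(20) - 136)/(220 + 65) = (4*20*(-5 + 20) - 136)/(220 + 65) = (4*20*15 - 136)/285 = (1200 - 136)*(1/285) = 1064*(1/285) = 56/15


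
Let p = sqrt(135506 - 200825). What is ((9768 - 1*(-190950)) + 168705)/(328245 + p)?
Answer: 40420417545/35914948448 - 123141*I*sqrt(65319)/35914948448 ≈ 1.1254 - 0.00087629*I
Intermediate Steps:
p = I*sqrt(65319) (p = sqrt(-65319) = I*sqrt(65319) ≈ 255.58*I)
((9768 - 1*(-190950)) + 168705)/(328245 + p) = ((9768 - 1*(-190950)) + 168705)/(328245 + I*sqrt(65319)) = ((9768 + 190950) + 168705)/(328245 + I*sqrt(65319)) = (200718 + 168705)/(328245 + I*sqrt(65319)) = 369423/(328245 + I*sqrt(65319))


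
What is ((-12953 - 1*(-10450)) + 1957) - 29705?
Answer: -30251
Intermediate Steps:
((-12953 - 1*(-10450)) + 1957) - 29705 = ((-12953 + 10450) + 1957) - 29705 = (-2503 + 1957) - 29705 = -546 - 29705 = -30251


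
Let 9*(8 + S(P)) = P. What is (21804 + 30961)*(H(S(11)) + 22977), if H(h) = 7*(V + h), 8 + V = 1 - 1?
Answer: 10862308430/9 ≈ 1.2069e+9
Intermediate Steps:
V = -8 (V = -8 + (1 - 1) = -8 + 0 = -8)
S(P) = -8 + P/9
H(h) = -56 + 7*h (H(h) = 7*(-8 + h) = -56 + 7*h)
(21804 + 30961)*(H(S(11)) + 22977) = (21804 + 30961)*((-56 + 7*(-8 + (⅑)*11)) + 22977) = 52765*((-56 + 7*(-8 + 11/9)) + 22977) = 52765*((-56 + 7*(-61/9)) + 22977) = 52765*((-56 - 427/9) + 22977) = 52765*(-931/9 + 22977) = 52765*(205862/9) = 10862308430/9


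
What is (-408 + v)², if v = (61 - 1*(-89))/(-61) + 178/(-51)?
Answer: 1658418537616/9678321 ≈ 1.7135e+5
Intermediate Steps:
v = -18508/3111 (v = (61 + 89)*(-1/61) + 178*(-1/51) = 150*(-1/61) - 178/51 = -150/61 - 178/51 = -18508/3111 ≈ -5.9492)
(-408 + v)² = (-408 - 18508/3111)² = (-1287796/3111)² = 1658418537616/9678321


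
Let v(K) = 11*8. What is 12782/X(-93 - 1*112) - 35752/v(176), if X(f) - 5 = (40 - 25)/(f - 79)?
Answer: 33652023/15455 ≈ 2177.4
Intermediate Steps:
X(f) = 5 + 15/(-79 + f) (X(f) = 5 + (40 - 25)/(f - 79) = 5 + 15/(-79 + f))
v(K) = 88
12782/X(-93 - 1*112) - 35752/v(176) = 12782/((5*(-76 + (-93 - 1*112))/(-79 + (-93 - 1*112)))) - 35752/88 = 12782/((5*(-76 + (-93 - 112))/(-79 + (-93 - 112)))) - 35752*1/88 = 12782/((5*(-76 - 205)/(-79 - 205))) - 4469/11 = 12782/((5*(-281)/(-284))) - 4469/11 = 12782/((5*(-1/284)*(-281))) - 4469/11 = 12782/(1405/284) - 4469/11 = 12782*(284/1405) - 4469/11 = 3630088/1405 - 4469/11 = 33652023/15455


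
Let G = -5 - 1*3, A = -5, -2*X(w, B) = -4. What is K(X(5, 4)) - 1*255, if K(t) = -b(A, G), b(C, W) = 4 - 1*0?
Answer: -259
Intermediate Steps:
X(w, B) = 2 (X(w, B) = -1/2*(-4) = 2)
G = -8 (G = -5 - 3 = -8)
b(C, W) = 4 (b(C, W) = 4 + 0 = 4)
K(t) = -4 (K(t) = -1*4 = -4)
K(X(5, 4)) - 1*255 = -4 - 1*255 = -4 - 255 = -259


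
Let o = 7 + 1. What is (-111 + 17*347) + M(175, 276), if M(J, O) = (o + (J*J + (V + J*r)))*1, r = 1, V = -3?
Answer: 36593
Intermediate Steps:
o = 8
M(J, O) = 5 + J + J**2 (M(J, O) = (8 + (J*J + (-3 + J*1)))*1 = (8 + (J**2 + (-3 + J)))*1 = (8 + (-3 + J + J**2))*1 = (5 + J + J**2)*1 = 5 + J + J**2)
(-111 + 17*347) + M(175, 276) = (-111 + 17*347) + (5 + 175 + 175**2) = (-111 + 5899) + (5 + 175 + 30625) = 5788 + 30805 = 36593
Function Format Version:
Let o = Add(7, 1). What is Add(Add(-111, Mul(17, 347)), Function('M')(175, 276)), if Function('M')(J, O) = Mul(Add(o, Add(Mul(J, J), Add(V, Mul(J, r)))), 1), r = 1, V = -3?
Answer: 36593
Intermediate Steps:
o = 8
Function('M')(J, O) = Add(5, J, Pow(J, 2)) (Function('M')(J, O) = Mul(Add(8, Add(Mul(J, J), Add(-3, Mul(J, 1)))), 1) = Mul(Add(8, Add(Pow(J, 2), Add(-3, J))), 1) = Mul(Add(8, Add(-3, J, Pow(J, 2))), 1) = Mul(Add(5, J, Pow(J, 2)), 1) = Add(5, J, Pow(J, 2)))
Add(Add(-111, Mul(17, 347)), Function('M')(175, 276)) = Add(Add(-111, Mul(17, 347)), Add(5, 175, Pow(175, 2))) = Add(Add(-111, 5899), Add(5, 175, 30625)) = Add(5788, 30805) = 36593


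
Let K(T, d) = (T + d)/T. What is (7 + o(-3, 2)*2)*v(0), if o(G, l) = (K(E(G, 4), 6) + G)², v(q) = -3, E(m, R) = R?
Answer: -45/2 ≈ -22.500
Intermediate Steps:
K(T, d) = (T + d)/T
o(G, l) = (5/2 + G)² (o(G, l) = ((4 + 6)/4 + G)² = ((¼)*10 + G)² = (5/2 + G)²)
(7 + o(-3, 2)*2)*v(0) = (7 + ((5 + 2*(-3))²/4)*2)*(-3) = (7 + ((5 - 6)²/4)*2)*(-3) = (7 + ((¼)*(-1)²)*2)*(-3) = (7 + ((¼)*1)*2)*(-3) = (7 + (¼)*2)*(-3) = (7 + ½)*(-3) = (15/2)*(-3) = -45/2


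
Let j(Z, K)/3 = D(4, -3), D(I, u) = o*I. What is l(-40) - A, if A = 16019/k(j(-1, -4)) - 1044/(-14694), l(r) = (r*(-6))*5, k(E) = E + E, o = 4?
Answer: 242877565/235104 ≈ 1033.1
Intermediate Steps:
D(I, u) = 4*I
j(Z, K) = 48 (j(Z, K) = 3*(4*4) = 3*16 = 48)
k(E) = 2*E
l(r) = -30*r (l(r) = -6*r*5 = -30*r)
A = 39247235/235104 (A = 16019/((2*48)) - 1044/(-14694) = 16019/96 - 1044*(-1/14694) = 16019*(1/96) + 174/2449 = 16019/96 + 174/2449 = 39247235/235104 ≈ 166.94)
l(-40) - A = -30*(-40) - 1*39247235/235104 = 1200 - 39247235/235104 = 242877565/235104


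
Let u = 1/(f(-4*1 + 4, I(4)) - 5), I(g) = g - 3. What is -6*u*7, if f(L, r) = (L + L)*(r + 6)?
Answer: 42/5 ≈ 8.4000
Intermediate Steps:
I(g) = -3 + g
f(L, r) = 2*L*(6 + r) (f(L, r) = (2*L)*(6 + r) = 2*L*(6 + r))
u = -1/5 (u = 1/(2*(-4*1 + 4)*(6 + (-3 + 4)) - 5) = 1/(2*(-4 + 4)*(6 + 1) - 5) = 1/(2*0*7 - 5) = 1/(0 - 5) = 1/(-5) = -1/5 ≈ -0.20000)
-6*u*7 = -6*(-1/5)*7 = (6/5)*7 = 42/5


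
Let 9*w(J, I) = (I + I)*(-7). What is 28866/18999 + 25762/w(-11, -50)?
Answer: 737546057/2216550 ≈ 332.75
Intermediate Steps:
w(J, I) = -14*I/9 (w(J, I) = ((I + I)*(-7))/9 = ((2*I)*(-7))/9 = (-14*I)/9 = -14*I/9)
28866/18999 + 25762/w(-11, -50) = 28866/18999 + 25762/((-14/9*(-50))) = 28866*(1/18999) + 25762/(700/9) = 9622/6333 + 25762*(9/700) = 9622/6333 + 115929/350 = 737546057/2216550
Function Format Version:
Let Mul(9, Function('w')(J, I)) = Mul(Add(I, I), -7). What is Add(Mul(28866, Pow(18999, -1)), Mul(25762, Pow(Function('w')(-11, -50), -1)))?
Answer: Rational(737546057, 2216550) ≈ 332.75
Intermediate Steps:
Function('w')(J, I) = Mul(Rational(-14, 9), I) (Function('w')(J, I) = Mul(Rational(1, 9), Mul(Add(I, I), -7)) = Mul(Rational(1, 9), Mul(Mul(2, I), -7)) = Mul(Rational(1, 9), Mul(-14, I)) = Mul(Rational(-14, 9), I))
Add(Mul(28866, Pow(18999, -1)), Mul(25762, Pow(Function('w')(-11, -50), -1))) = Add(Mul(28866, Pow(18999, -1)), Mul(25762, Pow(Mul(Rational(-14, 9), -50), -1))) = Add(Mul(28866, Rational(1, 18999)), Mul(25762, Pow(Rational(700, 9), -1))) = Add(Rational(9622, 6333), Mul(25762, Rational(9, 700))) = Add(Rational(9622, 6333), Rational(115929, 350)) = Rational(737546057, 2216550)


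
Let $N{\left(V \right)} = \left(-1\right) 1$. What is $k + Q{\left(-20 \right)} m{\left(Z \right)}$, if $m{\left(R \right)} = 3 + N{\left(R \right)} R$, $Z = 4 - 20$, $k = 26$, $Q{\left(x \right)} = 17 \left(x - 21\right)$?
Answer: $-13217$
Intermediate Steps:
$Q{\left(x \right)} = -357 + 17 x$ ($Q{\left(x \right)} = 17 \left(-21 + x\right) = -357 + 17 x$)
$N{\left(V \right)} = -1$
$Z = -16$ ($Z = 4 - 20 = -16$)
$m{\left(R \right)} = 3 - R$
$k + Q{\left(-20 \right)} m{\left(Z \right)} = 26 + \left(-357 + 17 \left(-20\right)\right) \left(3 - -16\right) = 26 + \left(-357 - 340\right) \left(3 + 16\right) = 26 - 13243 = -13217$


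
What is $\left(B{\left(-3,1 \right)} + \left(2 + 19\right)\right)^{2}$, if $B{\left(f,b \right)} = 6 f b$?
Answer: $9$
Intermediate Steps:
$B{\left(f,b \right)} = 6 b f$
$\left(B{\left(-3,1 \right)} + \left(2 + 19\right)\right)^{2} = \left(6 \cdot 1 \left(-3\right) + \left(2 + 19\right)\right)^{2} = \left(-18 + 21\right)^{2} = 3^{2} = 9$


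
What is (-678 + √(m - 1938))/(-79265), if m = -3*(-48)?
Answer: 678/79265 - I*√1794/79265 ≈ 0.0085536 - 0.00053435*I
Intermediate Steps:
m = 144
(-678 + √(m - 1938))/(-79265) = (-678 + √(144 - 1938))/(-79265) = (-678 + √(-1794))*(-1/79265) = (-678 + I*√1794)*(-1/79265) = 678/79265 - I*√1794/79265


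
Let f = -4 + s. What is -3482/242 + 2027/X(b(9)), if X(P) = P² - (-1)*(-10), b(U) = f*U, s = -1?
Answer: -3262848/243815 ≈ -13.382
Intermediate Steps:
f = -5 (f = -4 - 1 = -5)
b(U) = -5*U
X(P) = -10 + P² (X(P) = P² - 1*10 = P² - 10 = -10 + P²)
-3482/242 + 2027/X(b(9)) = -3482/242 + 2027/(-10 + (-5*9)²) = -3482*1/242 + 2027/(-10 + (-45)²) = -1741/121 + 2027/(-10 + 2025) = -1741/121 + 2027/2015 = -3262848/243815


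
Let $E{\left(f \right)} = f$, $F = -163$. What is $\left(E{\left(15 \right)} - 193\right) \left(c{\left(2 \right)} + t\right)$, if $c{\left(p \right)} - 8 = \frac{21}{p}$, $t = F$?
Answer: $25721$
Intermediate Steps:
$t = -163$
$c{\left(p \right)} = 8 + \frac{21}{p}$
$\left(E{\left(15 \right)} - 193\right) \left(c{\left(2 \right)} + t\right) = \left(15 - 193\right) \left(\left(8 + \frac{21}{2}\right) - 163\right) = - 178 \left(\left(8 + 21 \cdot \frac{1}{2}\right) - 163\right) = - 178 \left(\left(8 + \frac{21}{2}\right) - 163\right) = - 178 \left(\frac{37}{2} - 163\right) = \left(-178\right) \left(- \frac{289}{2}\right) = 25721$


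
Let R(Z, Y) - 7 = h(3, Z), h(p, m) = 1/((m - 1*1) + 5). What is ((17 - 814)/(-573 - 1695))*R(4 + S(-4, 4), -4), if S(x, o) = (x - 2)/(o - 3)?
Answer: 3985/1512 ≈ 2.6356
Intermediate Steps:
S(x, o) = (-2 + x)/(-3 + o)
h(p, m) = 1/(4 + m) (h(p, m) = 1/((m - 1) + 5) = 1/((-1 + m) + 5) = 1/(4 + m))
R(Z, Y) = 7 + 1/(4 + Z)
((17 - 814)/(-573 - 1695))*R(4 + S(-4, 4), -4) = ((17 - 814)/(-573 - 1695))*((29 + 7*(4 + (-2 - 4)/(-3 + 4)))/(4 + (4 + (-2 - 4)/(-3 + 4)))) = (-797/(-2268))*((29 + 7*(4 - 6/1))/(4 + (4 - 6/1))) = (-797*(-1/2268))*((29 + 7*(4 + 1*(-6)))/(4 + (4 + 1*(-6)))) = 797*((29 + 7*(4 - 6))/(4 + (4 - 6)))/2268 = 797*((29 + 7*(-2))/(4 - 2))/2268 = 797*((29 - 14)/2)/2268 = 797*((½)*15)/2268 = (797/2268)*(15/2) = 3985/1512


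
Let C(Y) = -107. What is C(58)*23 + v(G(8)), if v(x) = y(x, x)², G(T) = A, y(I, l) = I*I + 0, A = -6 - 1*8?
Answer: 35955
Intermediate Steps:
A = -14 (A = -6 - 8 = -14)
y(I, l) = I² (y(I, l) = I² + 0 = I²)
G(T) = -14
v(x) = x⁴ (v(x) = (x²)² = x⁴)
C(58)*23 + v(G(8)) = -107*23 + (-14)⁴ = -2461 + 38416 = 35955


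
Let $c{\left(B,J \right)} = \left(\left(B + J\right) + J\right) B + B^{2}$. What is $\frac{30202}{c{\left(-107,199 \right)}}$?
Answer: $- \frac{15101}{9844} \approx -1.534$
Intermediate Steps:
$c{\left(B,J \right)} = B^{2} + B \left(B + 2 J\right)$ ($c{\left(B,J \right)} = \left(B + 2 J\right) B + B^{2} = B \left(B + 2 J\right) + B^{2} = B^{2} + B \left(B + 2 J\right)$)
$\frac{30202}{c{\left(-107,199 \right)}} = \frac{30202}{2 \left(-107\right) \left(-107 + 199\right)} = \frac{30202}{2 \left(-107\right) 92} = \frac{30202}{-19688} = 30202 \left(- \frac{1}{19688}\right) = - \frac{15101}{9844}$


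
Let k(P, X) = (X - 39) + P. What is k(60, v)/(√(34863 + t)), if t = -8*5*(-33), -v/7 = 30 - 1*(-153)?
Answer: -60*√36183/1723 ≈ -6.6240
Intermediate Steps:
v = -1281 (v = -7*(30 - 1*(-153)) = -7*(30 + 153) = -7*183 = -1281)
k(P, X) = -39 + P + X (k(P, X) = (-39 + X) + P = -39 + P + X)
t = 1320 (t = -40*(-33) = 1320)
k(60, v)/(√(34863 + t)) = (-39 + 60 - 1281)/(√(34863 + 1320)) = -1260*√36183/36183 = -60*√36183/1723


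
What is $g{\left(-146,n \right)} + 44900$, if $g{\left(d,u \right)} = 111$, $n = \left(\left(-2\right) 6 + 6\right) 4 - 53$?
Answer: $45011$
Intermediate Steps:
$n = -77$ ($n = \left(-12 + 6\right) 4 - 53 = \left(-6\right) 4 - 53 = -24 - 53 = -77$)
$g{\left(-146,n \right)} + 44900 = 111 + 44900 = 45011$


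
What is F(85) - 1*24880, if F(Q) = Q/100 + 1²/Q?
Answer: -8458907/340 ≈ -24879.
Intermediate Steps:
F(Q) = 1/Q + Q/100 (F(Q) = Q*(1/100) + 1/Q = Q/100 + 1/Q = 1/Q + Q/100)
F(85) - 1*24880 = (1/85 + (1/100)*85) - 1*24880 = (1/85 + 17/20) - 24880 = 293/340 - 24880 = -8458907/340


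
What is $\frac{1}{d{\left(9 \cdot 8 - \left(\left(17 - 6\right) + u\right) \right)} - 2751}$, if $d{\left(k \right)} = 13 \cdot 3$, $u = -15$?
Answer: $- \frac{1}{2712} \approx -0.00036873$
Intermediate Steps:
$d{\left(k \right)} = 39$
$\frac{1}{d{\left(9 \cdot 8 - \left(\left(17 - 6\right) + u\right) \right)} - 2751} = \frac{1}{39 - 2751} = \frac{1}{-2712} = - \frac{1}{2712}$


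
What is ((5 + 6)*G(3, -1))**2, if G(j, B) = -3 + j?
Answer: 0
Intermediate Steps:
((5 + 6)*G(3, -1))**2 = ((5 + 6)*(-3 + 3))**2 = (11*0)**2 = 0**2 = 0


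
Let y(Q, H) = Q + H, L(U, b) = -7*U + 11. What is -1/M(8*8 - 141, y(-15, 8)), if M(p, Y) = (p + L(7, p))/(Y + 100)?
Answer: 93/115 ≈ 0.80870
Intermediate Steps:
L(U, b) = 11 - 7*U
y(Q, H) = H + Q
M(p, Y) = (-38 + p)/(100 + Y) (M(p, Y) = (p + (11 - 7*7))/(Y + 100) = (p + (11 - 49))/(100 + Y) = (p - 38)/(100 + Y) = (-38 + p)/(100 + Y))
-1/M(8*8 - 141, y(-15, 8)) = -1/((-38 + (8*8 - 141))/(100 + (8 - 15))) = -1/((-38 + (64 - 141))/(100 - 7)) = -1/((-38 - 77)/93) = -1/((1/93)*(-115)) = -1/(-115/93) = -1*(-93/115) = 93/115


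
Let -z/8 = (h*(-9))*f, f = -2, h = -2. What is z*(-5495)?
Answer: -1582560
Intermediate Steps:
z = 288 (z = -8*(-2*(-9))*(-2) = -144*(-2) = -8*(-36) = 288)
z*(-5495) = 288*(-5495) = -1582560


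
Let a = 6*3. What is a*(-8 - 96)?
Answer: -1872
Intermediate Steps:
a = 18
a*(-8 - 96) = 18*(-8 - 96) = 18*(-104) = -1872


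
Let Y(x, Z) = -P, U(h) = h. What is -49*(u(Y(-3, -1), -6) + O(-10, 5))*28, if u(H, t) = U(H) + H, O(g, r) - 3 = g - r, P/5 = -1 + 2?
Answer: 30184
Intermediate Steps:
P = 5 (P = 5*(-1 + 2) = 5*1 = 5)
Y(x, Z) = -5 (Y(x, Z) = -1*5 = -5)
O(g, r) = 3 + g - r (O(g, r) = 3 + (g - r) = 3 + g - r)
u(H, t) = 2*H (u(H, t) = H + H = 2*H)
-49*(u(Y(-3, -1), -6) + O(-10, 5))*28 = -49*(2*(-5) + (3 - 10 - 1*5))*28 = -49*(-10 + (3 - 10 - 5))*28 = -49*(-10 - 12)*28 = -49*(-22)*28 = 1078*28 = 30184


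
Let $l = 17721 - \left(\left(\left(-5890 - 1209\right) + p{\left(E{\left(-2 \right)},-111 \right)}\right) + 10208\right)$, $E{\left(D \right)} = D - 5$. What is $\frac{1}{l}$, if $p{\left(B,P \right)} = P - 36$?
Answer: $\frac{1}{14759} \approx 6.7755 \cdot 10^{-5}$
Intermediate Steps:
$E{\left(D \right)} = -5 + D$
$p{\left(B,P \right)} = -36 + P$
$l = 14759$ ($l = 17721 - \left(\left(\left(-5890 - 1209\right) - 147\right) + 10208\right) = 17721 - \left(\left(-7099 - 147\right) + 10208\right) = 17721 - \left(-7246 + 10208\right) = 17721 - 2962 = 14759$)
$\frac{1}{l} = \frac{1}{14759}$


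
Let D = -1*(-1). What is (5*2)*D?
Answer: 10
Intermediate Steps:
D = 1
(5*2)*D = (5*2)*1 = 10*1 = 10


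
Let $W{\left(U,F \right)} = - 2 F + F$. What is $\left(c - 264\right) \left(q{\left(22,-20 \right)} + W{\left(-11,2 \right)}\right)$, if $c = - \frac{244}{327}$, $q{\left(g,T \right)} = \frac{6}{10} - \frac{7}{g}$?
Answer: $\frac{2727018}{5995} \approx 454.88$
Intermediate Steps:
$q{\left(g,T \right)} = \frac{3}{5} - \frac{7}{g}$ ($q{\left(g,T \right)} = 6 \cdot \frac{1}{10} - \frac{7}{g} = \frac{3}{5} - \frac{7}{g}$)
$W{\left(U,F \right)} = - F$
$c = - \frac{244}{327}$ ($c = \left(-244\right) \frac{1}{327} = - \frac{244}{327} \approx -0.74618$)
$\left(c - 264\right) \left(q{\left(22,-20 \right)} + W{\left(-11,2 \right)}\right) = \left(- \frac{244}{327} - 264\right) \left(\left(\frac{3}{5} - \frac{7}{22}\right) - 2\right) = - \frac{86572 \left(\left(\frac{3}{5} - \frac{7}{22}\right) - 2\right)}{327} = - \frac{86572 \left(\frac{31}{110} - 2\right)}{327} = \left(- \frac{86572}{327}\right) \left(- \frac{189}{110}\right) = \frac{2727018}{5995}$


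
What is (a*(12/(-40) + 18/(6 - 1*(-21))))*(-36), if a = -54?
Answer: 3564/5 ≈ 712.80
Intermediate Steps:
(a*(12/(-40) + 18/(6 - 1*(-21))))*(-36) = -54*(12/(-40) + 18/(6 - 1*(-21)))*(-36) = -54*(12*(-1/40) + 18/(6 + 21))*(-36) = -54*(-3/10 + 18/27)*(-36) = -54*(-3/10 + 18*(1/27))*(-36) = -54*(-3/10 + ⅔)*(-36) = -54*11/30*(-36) = -99/5*(-36) = 3564/5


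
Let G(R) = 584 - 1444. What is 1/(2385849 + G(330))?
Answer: 1/2384989 ≈ 4.1929e-7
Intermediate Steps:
G(R) = -860
1/(2385849 + G(330)) = 1/(2385849 - 860) = 1/2384989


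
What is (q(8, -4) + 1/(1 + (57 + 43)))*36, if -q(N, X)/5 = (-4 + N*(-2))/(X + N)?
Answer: 90936/101 ≈ 900.36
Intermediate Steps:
q(N, X) = -5*(-4 - 2*N)/(N + X) (q(N, X) = -5*(-4 + N*(-2))/(X + N) = -5*(-4 - 2*N)/(N + X))
(q(8, -4) + 1/(1 + (57 + 43)))*36 = (10*(2 + 8)/(8 - 4) + 1/(1 + (57 + 43)))*36 = (10*10/4 + 1/(1 + 100))*36 = (10*(¼)*10 + 1/101)*36 = (25 + 1/101)*36 = (2526/101)*36 = 90936/101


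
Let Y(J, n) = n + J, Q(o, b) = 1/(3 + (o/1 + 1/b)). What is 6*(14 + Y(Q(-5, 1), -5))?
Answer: 48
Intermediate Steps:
Q(o, b) = 1/(3 + o + 1/b) (Q(o, b) = 1/(3 + (o*1 + 1/b)) = 1/(3 + (o + 1/b)) = 1/(3 + o + 1/b))
Y(J, n) = J + n
6*(14 + Y(Q(-5, 1), -5)) = 6*(14 + (1/(1 + 3*1 + 1*(-5)) - 5)) = 6*(14 + (1/(1 + 3 - 5) - 5)) = 6*(14 + (1/(-1) - 5)) = 6*(14 + (1*(-1) - 5)) = 6*(14 + (-1 - 5)) = 6*(14 - 6) = 6*8 = 48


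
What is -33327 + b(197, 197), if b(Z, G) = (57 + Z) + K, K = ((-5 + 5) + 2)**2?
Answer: -33069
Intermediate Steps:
K = 4 (K = (0 + 2)**2 = 2**2 = 4)
b(Z, G) = 61 + Z (b(Z, G) = (57 + Z) + 4 = 61 + Z)
-33327 + b(197, 197) = -33327 + (61 + 197) = -33327 + 258 = -33069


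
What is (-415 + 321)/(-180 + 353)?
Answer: -94/173 ≈ -0.54335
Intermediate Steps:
(-415 + 321)/(-180 + 353) = -94/173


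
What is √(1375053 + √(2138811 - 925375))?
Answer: √(1375053 + 14*√6191) ≈ 1173.1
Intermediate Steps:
√(1375053 + √(2138811 - 925375)) = √(1375053 + √1213436) = √(1375053 + 14*√6191)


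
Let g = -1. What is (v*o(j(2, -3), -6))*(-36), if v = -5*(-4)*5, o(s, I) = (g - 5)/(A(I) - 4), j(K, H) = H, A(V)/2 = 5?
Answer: 3600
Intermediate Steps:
A(V) = 10 (A(V) = 2*5 = 10)
o(s, I) = -1 (o(s, I) = (-1 - 5)/(10 - 4) = -6/6 = -6*⅙ = -1)
v = 100 (v = 20*5 = 100)
(v*o(j(2, -3), -6))*(-36) = (100*(-1))*(-36) = -100*(-36) = 3600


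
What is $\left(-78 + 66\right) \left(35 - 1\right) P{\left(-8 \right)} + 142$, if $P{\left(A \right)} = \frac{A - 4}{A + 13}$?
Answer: $\frac{5606}{5} \approx 1121.2$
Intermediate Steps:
$P{\left(A \right)} = \frac{-4 + A}{13 + A}$
$\left(-78 + 66\right) \left(35 - 1\right) P{\left(-8 \right)} + 142 = \left(-78 + 66\right) \left(35 - 1\right) \frac{-4 - 8}{13 - 8} + 142 = \left(-12\right) 34 \cdot \frac{1}{5} \left(-12\right) + 142 = - 408 \cdot \frac{1}{5} \left(-12\right) + 142 = \left(-408\right) \left(- \frac{12}{5}\right) + 142 = \frac{4896}{5} + 142 = \frac{5606}{5}$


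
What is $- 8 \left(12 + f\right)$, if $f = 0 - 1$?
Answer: $-88$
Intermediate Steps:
$f = -1$
$- 8 \left(12 + f\right) = - 8 \left(12 - 1\right) = \left(-8\right) 11 = -88$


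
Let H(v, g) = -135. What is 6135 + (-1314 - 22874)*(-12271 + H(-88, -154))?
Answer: 300082463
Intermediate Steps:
6135 + (-1314 - 22874)*(-12271 + H(-88, -154)) = 6135 + (-1314 - 22874)*(-12271 - 135) = 6135 - 24188*(-12406) = 6135 + 300076328 = 300082463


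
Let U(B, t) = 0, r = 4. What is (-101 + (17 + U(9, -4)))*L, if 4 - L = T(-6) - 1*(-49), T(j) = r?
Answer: 4116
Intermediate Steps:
T(j) = 4
L = -49 (L = 4 - (4 - 1*(-49)) = 4 - (4 + 49) = 4 - 1*53 = 4 - 53 = -49)
(-101 + (17 + U(9, -4)))*L = (-101 + (17 + 0))*(-49) = (-101 + 17)*(-49) = -84*(-49) = 4116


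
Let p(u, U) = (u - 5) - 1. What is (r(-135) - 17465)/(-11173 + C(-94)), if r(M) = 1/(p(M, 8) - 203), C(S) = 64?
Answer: 6007961/3821496 ≈ 1.5721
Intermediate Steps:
p(u, U) = -6 + u (p(u, U) = (-5 + u) - 1 = -6 + u)
r(M) = 1/(-209 + M) (r(M) = 1/((-6 + M) - 203) = 1/(-209 + M))
(r(-135) - 17465)/(-11173 + C(-94)) = (1/(-209 - 135) - 17465)/(-11173 + 64) = (1/(-344) - 17465)/(-11109) = (-1/344 - 17465)*(-1/11109) = -6007961/344*(-1/11109) = 6007961/3821496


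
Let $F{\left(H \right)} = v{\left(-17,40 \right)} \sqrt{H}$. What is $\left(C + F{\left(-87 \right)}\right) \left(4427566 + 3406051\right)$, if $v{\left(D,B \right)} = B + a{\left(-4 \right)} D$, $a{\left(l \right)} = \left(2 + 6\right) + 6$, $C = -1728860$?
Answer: $-13543227086620 - 1551056166 i \sqrt{87} \approx -1.3543 \cdot 10^{13} - 1.4467 \cdot 10^{10} i$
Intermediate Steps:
$a{\left(l \right)} = 14$ ($a{\left(l \right)} = 8 + 6 = 14$)
$v{\left(D,B \right)} = B + 14 D$
$F{\left(H \right)} = - 198 \sqrt{H}$ ($F{\left(H \right)} = \left(40 + 14 \left(-17\right)\right) \sqrt{H} = \left(40 - 238\right) \sqrt{H} = - 198 \sqrt{H}$)
$\left(C + F{\left(-87 \right)}\right) \left(4427566 + 3406051\right) = \left(-1728860 - 198 \sqrt{-87}\right) \left(4427566 + 3406051\right) = \left(-1728860 - 198 i \sqrt{87}\right) 7833617 = -13543227086620 - 1551056166 i \sqrt{87}$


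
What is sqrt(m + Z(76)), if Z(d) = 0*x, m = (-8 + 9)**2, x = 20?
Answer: 1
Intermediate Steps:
m = 1 (m = 1**2 = 1)
Z(d) = 0 (Z(d) = 0*20 = 0)
sqrt(m + Z(76)) = sqrt(1 + 0) = sqrt(1) = 1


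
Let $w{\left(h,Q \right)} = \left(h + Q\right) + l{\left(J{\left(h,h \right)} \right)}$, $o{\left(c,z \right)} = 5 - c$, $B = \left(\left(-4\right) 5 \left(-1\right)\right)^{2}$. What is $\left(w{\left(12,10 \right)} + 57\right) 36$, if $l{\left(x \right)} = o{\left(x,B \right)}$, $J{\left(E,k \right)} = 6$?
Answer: $2808$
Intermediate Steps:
$B = 400$ ($B = \left(\left(-20\right) \left(-1\right)\right)^{2} = 20^{2} = 400$)
$l{\left(x \right)} = 5 - x$
$w{\left(h,Q \right)} = -1 + Q + h$ ($w{\left(h,Q \right)} = \left(h + Q\right) + \left(5 - 6\right) = \left(Q + h\right) + \left(5 - 6\right) = \left(Q + h\right) - 1 = -1 + Q + h$)
$\left(w{\left(12,10 \right)} + 57\right) 36 = \left(\left(-1 + 10 + 12\right) + 57\right) 36 = \left(21 + 57\right) 36 = 78 \cdot 36 = 2808$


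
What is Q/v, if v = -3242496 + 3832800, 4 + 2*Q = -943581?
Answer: -943585/1180608 ≈ -0.79924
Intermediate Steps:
Q = -943585/2 (Q = -2 + (½)*(-943581) = -2 - 943581/2 = -943585/2 ≈ -4.7179e+5)
v = 590304
Q/v = -943585/2/590304 = -943585/2*1/590304 = -943585/1180608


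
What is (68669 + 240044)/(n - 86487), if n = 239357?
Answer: 308713/152870 ≈ 2.0194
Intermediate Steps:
(68669 + 240044)/(n - 86487) = (68669 + 240044)/(239357 - 86487) = 308713/152870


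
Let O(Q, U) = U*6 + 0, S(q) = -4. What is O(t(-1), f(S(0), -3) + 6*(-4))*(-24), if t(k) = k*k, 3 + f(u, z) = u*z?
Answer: 2160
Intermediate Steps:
f(u, z) = -3 + u*z
t(k) = k²
O(Q, U) = 6*U (O(Q, U) = 6*U + 0 = 6*U)
O(t(-1), f(S(0), -3) + 6*(-4))*(-24) = (6*((-3 - 4*(-3)) + 6*(-4)))*(-24) = (6*((-3 + 12) - 24))*(-24) = (6*(9 - 24))*(-24) = (6*(-15))*(-24) = -90*(-24) = 2160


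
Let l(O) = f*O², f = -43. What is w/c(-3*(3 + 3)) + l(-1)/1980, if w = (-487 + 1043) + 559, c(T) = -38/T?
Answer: 19868483/37620 ≈ 528.14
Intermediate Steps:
w = 1115 (w = 556 + 559 = 1115)
l(O) = -43*O²
w/c(-3*(3 + 3)) + l(-1)/1980 = 1115/((-38*(-1/(3*(3 + 3))))) - 43*(-1)²/1980 = 1115/((-38/((-3*6)))) - 43*1*(1/1980) = 1115/((-38/(-18))) - 43*1/1980 = 1115/((-38*(-1/18))) - 43/1980 = 1115/(19/9) - 43/1980 = 1115*(9/19) - 43/1980 = 10035/19 - 43/1980 = 19868483/37620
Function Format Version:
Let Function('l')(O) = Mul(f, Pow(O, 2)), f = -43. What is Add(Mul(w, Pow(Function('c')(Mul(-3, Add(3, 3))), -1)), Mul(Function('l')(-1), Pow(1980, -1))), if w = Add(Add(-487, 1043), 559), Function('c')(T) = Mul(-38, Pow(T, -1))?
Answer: Rational(19868483, 37620) ≈ 528.14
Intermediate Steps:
w = 1115 (w = Add(556, 559) = 1115)
Function('l')(O) = Mul(-43, Pow(O, 2))
Add(Mul(w, Pow(Function('c')(Mul(-3, Add(3, 3))), -1)), Mul(Function('l')(-1), Pow(1980, -1))) = Add(Mul(1115, Pow(Mul(-38, Pow(Mul(-3, Add(3, 3)), -1)), -1)), Mul(Mul(-43, Pow(-1, 2)), Pow(1980, -1))) = Add(Mul(1115, Pow(Mul(-38, Pow(Mul(-3, 6), -1)), -1)), Mul(Mul(-43, 1), Rational(1, 1980))) = Add(Mul(1115, Pow(Mul(-38, Pow(-18, -1)), -1)), Mul(-43, Rational(1, 1980))) = Add(Mul(1115, Pow(Mul(-38, Rational(-1, 18)), -1)), Rational(-43, 1980)) = Add(Mul(1115, Pow(Rational(19, 9), -1)), Rational(-43, 1980)) = Add(Mul(1115, Rational(9, 19)), Rational(-43, 1980)) = Add(Rational(10035, 19), Rational(-43, 1980)) = Rational(19868483, 37620)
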